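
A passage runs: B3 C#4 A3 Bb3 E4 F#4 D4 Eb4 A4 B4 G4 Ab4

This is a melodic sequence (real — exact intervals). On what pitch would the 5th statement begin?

G5

With a 4-note motive the entries are B3, E4, A4, each up a 4th from the previous.
Extending the heads up a 4th: D5 → G5.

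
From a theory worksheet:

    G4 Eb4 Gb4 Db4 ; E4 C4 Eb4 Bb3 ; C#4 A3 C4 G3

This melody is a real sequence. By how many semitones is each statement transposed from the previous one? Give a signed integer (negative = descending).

Taking 4-note groups, the heads are G4, E4, C#4: the pattern moves down a 3rd.
G4→E4 is 64 − 67 = -3 semitones.

-3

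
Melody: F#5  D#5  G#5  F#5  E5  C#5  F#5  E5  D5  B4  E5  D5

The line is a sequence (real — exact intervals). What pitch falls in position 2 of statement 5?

G4

With 4-note cells, note 2 of each statement runs D#5, C#5, B4.
Extending down a 2nd: A4 → G4.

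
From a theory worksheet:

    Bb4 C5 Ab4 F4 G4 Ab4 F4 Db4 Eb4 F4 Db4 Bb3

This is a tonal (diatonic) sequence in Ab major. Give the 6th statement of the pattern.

F3 G3 Eb3 C3

With a 4-note motive the entries are Bb4, G4, Eb4, each down a 3rd from the previous.
Extending down a 3rd: C4 → Ab3 → F3.
So cell 6 is F3 G3 Eb3 C3.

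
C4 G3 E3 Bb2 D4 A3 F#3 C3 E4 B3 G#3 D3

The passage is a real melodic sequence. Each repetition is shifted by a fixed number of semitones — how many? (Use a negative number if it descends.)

With a 4-note motive the entries are C4, D4, E4, each up a 2nd from the previous.
C4 to D4 spans +2 semitones.

2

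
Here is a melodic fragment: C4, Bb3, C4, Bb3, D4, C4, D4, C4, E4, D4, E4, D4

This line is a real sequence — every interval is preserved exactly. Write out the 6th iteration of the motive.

Taking 4-note groups, the heads are C4, D4, E4: the pattern moves up a 2nd.
Carrying on: F#4 → G#4 → A#4.
Statement 6 starts on A#4 and keeps the same exact contour: A#4 G#4 A#4 G#4.

A#4 G#4 A#4 G#4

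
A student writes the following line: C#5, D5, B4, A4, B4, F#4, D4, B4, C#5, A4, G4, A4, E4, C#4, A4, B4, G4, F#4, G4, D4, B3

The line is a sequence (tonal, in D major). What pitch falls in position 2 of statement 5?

The unit is 7 notes. Position-2 pitches of the 3 shown cells: D5, C#5, B4.
Each moves down a 2nd. Continuing: A4 → G4.

G4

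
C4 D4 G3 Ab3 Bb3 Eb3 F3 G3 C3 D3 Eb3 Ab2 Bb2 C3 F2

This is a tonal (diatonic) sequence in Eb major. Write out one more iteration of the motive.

Unit = 3 notes; the statements start on C4, Ab3, F3, D3, Bb2, moving down a 3rd each time.
From G2 the diatonic shape gives G2 Ab2 D2.

G2 Ab2 D2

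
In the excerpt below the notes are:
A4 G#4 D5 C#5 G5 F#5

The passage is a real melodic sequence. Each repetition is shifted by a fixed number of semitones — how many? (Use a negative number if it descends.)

Unit = 2 notes; the statements start on A4, D5, G5, moving up a 4th each time.
A4→D5 is 74 − 69 = 5 semitones.

5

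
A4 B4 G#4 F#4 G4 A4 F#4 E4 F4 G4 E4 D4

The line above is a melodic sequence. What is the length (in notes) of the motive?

Try groups of 4 (3 cells in 12 notes):
A4 B4 G#4 F#4 | G4 A4 F#4 E4 | F4 G4 E4 D4
Each cell is the previous one down a 2nd — so the unit is 4 notes.

4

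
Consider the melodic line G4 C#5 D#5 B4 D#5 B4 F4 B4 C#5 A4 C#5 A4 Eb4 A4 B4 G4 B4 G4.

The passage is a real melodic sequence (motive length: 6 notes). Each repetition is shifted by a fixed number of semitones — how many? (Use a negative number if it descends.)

Taking 6-note groups, the heads are G4, F4, Eb4: the pattern moves down a 2nd.
G4 to F4 spans -2 semitones.

-2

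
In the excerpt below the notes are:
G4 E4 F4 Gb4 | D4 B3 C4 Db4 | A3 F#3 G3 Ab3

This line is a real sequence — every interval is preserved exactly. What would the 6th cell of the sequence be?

F#2 D#2 E2 F2

The 4-note cells begin on G4, D4, A3 — each down a 4th from the last.
Continuing the starts: E3 → B2 → F#2.
So cell 6 is F#2 D#2 E2 F2.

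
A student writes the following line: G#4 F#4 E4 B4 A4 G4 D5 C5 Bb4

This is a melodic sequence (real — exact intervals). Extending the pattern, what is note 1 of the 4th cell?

The unit is 3 notes. Position-1 pitches of the 3 shown cells: G#4, B4, D5.
From D5, up a 3rd gives F5.

F5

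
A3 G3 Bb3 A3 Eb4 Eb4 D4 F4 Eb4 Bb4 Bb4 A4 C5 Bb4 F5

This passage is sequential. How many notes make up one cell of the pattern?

5

There are 15 notes; a 5-note unit gives 3 cells:
A3 G3 Bb3 A3 Eb4 | Eb4 D4 F4 Eb4 Bb4 | Bb4 A4 C5 Bb4 F5
Each cell is the previous one up a 5th — so the unit is 5 notes.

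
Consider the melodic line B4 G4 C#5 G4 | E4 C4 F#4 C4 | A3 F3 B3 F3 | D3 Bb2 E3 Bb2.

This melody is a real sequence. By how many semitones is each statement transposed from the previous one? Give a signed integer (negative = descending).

Unit = 4 notes; the statements start on B4, E4, A3, D3, moving down a 5th each time.
B4→E4 is 64 − 71 = -7 semitones.

-7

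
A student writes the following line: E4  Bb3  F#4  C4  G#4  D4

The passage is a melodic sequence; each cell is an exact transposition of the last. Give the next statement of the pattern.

With a 2-note motive the entries are E4, F#4, G#4, each up a 2nd from the previous.
From A#4 the exact shape gives A#4 E4.

A#4 E4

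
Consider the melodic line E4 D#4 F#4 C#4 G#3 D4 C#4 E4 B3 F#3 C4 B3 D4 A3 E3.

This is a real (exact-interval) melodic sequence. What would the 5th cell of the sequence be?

Ab3 G3 Bb3 F3 C3

Unit = 5 notes; the statements start on E4, D4, C4, moving down a 2nd each time.
Continuing the starts: Bb3 → Ab3.
From Ab3 the exact shape gives Ab3 G3 Bb3 F3 C3.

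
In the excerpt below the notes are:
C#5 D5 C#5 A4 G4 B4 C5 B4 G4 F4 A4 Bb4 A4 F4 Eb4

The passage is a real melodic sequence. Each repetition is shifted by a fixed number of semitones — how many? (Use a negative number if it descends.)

The 5-note cells begin on C#5, B4, A4 — each down a 2nd from the last.
C#5→B4 is 71 − 73 = -2 semitones.

-2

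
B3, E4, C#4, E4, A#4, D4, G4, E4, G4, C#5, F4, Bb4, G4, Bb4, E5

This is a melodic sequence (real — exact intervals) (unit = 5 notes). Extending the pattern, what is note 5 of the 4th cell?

The unit is 5 notes. Position-5 pitches of the 3 shown cells: A#4, C#5, E5.
One more up a 3rd gives G5.

G5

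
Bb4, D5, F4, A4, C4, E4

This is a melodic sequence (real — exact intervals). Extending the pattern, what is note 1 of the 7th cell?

E2

The unit is 2 notes. Position-1 pitches of the 3 shown cells: Bb4, F4, C4.
Extending down a 4th: G3 → D3 → A2 → E2.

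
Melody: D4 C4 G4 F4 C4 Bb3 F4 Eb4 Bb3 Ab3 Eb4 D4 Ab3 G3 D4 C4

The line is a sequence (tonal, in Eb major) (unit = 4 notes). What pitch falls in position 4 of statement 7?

With 4-note cells, note 4 of each statement runs F4, Eb4, D4, C4.
Carrying that down a 2nd forward: Bb3 → Ab3 → G3.

G3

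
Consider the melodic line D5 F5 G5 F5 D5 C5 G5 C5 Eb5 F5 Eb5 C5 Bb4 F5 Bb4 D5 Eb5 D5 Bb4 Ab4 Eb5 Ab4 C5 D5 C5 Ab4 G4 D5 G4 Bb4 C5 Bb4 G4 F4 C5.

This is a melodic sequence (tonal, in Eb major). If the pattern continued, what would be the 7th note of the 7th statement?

Ab4

The unit is 7 notes. Position-7 pitches of the 5 shown cells: G5, F5, Eb5, D5, C5.
Each moves down a 2nd. Continuing: Bb4 → Ab4.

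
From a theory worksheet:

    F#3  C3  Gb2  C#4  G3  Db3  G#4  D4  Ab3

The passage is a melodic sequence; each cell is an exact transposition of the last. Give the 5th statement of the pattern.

A#5 E5 Bb4

Unit = 3 notes; the statements start on F#3, C#4, G#4, moving up a 5th each time.
Extending up a 5th: D#5 → A#5.
From A#5 the exact shape gives A#5 E5 Bb4.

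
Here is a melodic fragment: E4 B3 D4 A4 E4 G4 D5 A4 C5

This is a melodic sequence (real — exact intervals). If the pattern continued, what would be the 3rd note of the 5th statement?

With 3-note cells, note 3 of each statement runs D4, G4, C5.
Extending up a 4th: F5 → Bb5.

Bb5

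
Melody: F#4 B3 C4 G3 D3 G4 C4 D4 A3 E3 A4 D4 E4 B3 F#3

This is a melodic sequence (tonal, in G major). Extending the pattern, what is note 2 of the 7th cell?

With 5-note cells, note 2 of each statement runs B3, C4, D4.
Carrying that up a 2nd forward: E4 → F#4 → G4 → A4.

A4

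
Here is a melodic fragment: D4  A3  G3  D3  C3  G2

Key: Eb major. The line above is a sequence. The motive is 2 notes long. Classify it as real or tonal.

real

Each cell has the same semitone pattern (-5,) — intervals are preserved exactly.
And A3 lies outside Eb major, so the sequence is real rather than tonal.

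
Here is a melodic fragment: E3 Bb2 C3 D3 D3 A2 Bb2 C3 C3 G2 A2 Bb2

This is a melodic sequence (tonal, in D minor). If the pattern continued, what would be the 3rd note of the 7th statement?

Grouping in 4s, the 3rd note of each cell is C3, Bb2, A2.
Each moves down a 2nd. Continuing: G2 → F2 → E2 → D2.

D2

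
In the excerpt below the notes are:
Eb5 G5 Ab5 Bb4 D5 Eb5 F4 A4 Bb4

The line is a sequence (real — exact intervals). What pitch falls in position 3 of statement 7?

D3

Grouping in 3s, the 3rd note of each cell is Ab5, Eb5, Bb4.
Each moves down a 4th. Continuing: F4 → C4 → G3 → D3.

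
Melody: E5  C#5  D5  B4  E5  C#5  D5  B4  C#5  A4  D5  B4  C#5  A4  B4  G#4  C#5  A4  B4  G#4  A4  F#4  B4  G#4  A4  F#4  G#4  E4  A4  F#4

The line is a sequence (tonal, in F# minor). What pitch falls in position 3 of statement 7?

The unit is 6 notes. Position-3 pitches of the 5 shown cells: D5, C#5, B4, A4, G#4.
Carrying that down a 2nd forward: F#4 → E4.

E4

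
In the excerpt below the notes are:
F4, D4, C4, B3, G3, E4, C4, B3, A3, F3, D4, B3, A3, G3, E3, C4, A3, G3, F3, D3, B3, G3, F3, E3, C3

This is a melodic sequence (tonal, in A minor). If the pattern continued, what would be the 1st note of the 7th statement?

With 5-note cells, note 1 of each statement runs F4, E4, D4, C4, B3.
Each moves down a 2nd. Continuing: A3 → G3.

G3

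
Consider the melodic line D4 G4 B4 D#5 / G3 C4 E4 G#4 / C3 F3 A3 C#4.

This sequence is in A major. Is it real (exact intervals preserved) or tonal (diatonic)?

real

Each cell has the same semitone pattern (5, 4, 4) — intervals are preserved exactly.
And G4 lies outside A major, so the sequence is real rather than tonal.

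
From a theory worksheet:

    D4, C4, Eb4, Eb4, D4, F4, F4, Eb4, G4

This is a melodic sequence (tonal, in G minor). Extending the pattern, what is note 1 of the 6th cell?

Bb4

The unit is 3 notes. Position-1 pitches of the 3 shown cells: D4, Eb4, F4.
Carrying that up a 2nd forward: G4 → A4 → Bb4.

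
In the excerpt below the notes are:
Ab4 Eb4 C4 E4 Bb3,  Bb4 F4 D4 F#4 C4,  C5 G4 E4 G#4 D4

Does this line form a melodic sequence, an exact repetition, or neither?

Each 5-note cell is the previous one transposed up a 2nd.

sequence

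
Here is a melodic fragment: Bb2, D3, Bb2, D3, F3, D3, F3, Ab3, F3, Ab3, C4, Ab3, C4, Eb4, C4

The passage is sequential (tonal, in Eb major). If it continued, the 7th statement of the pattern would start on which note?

With a 3-note motive the entries are Bb2, D3, F3, Ab3, C4, each up a 3rd from the previous.
Continuing: Eb4 → G4. Statement 7 starts on G4.

G4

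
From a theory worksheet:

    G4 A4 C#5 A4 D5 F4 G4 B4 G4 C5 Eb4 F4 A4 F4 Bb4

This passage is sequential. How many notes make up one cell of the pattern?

5

15 notes total. Splitting into 3 groups of 5:
G4 A4 C#5 A4 D5 | F4 G4 B4 G4 C5 | Eb4 F4 A4 F4 Bb4
Each cell is the previous one down a 2nd — so the unit is 5 notes.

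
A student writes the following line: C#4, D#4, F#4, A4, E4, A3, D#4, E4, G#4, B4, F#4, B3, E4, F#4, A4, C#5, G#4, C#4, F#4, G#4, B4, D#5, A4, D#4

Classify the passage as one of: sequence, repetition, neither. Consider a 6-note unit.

Each 6-note cell is the previous one transposed up a 2nd.

sequence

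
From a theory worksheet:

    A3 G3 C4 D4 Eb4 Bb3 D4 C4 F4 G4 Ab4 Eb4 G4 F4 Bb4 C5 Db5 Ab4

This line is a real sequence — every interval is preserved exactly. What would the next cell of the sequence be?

C5 Bb4 Eb5 F5 Gb5 Db5

The 6-note cells begin on A3, D4, G4 — each up a 4th from the last.
So cell 4 is C5 Bb4 Eb5 F5 Gb5 Db5.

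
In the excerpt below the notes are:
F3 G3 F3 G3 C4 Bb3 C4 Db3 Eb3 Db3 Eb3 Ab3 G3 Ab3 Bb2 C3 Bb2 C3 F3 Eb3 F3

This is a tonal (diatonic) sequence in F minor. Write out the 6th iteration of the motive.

Taking 7-note groups, the heads are F3, Db3, Bb2: the pattern moves down a 3rd.
Continuing the starts: G2 → Eb2 → C2.
So cell 6 is C2 Db2 C2 Db2 G2 F2 G2.

C2 Db2 C2 Db2 G2 F2 G2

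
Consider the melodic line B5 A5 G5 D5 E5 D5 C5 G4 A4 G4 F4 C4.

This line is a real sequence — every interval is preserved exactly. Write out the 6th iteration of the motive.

C3 Bb2 Ab2 Eb2

The 4-note cells begin on B5, E5, A4 — each down a 5th from the last.
Extending down a 5th: D4 → G3 → C3.
From C3 the exact shape gives C3 Bb2 Ab2 Eb2.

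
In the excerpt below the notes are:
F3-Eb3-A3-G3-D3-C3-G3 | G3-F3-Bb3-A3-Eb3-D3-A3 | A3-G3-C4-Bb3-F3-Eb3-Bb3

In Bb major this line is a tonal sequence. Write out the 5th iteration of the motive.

C4 Bb3 Eb4 D4 A3 G3 D4

Taking 7-note groups, the heads are F3, G3, A3: the pattern moves up a 2nd.
Carrying on: Bb3 → C4.
Statement 5 starts on C4 and keeps the same diatonic contour: C4 Bb3 Eb4 D4 A3 G3 D4.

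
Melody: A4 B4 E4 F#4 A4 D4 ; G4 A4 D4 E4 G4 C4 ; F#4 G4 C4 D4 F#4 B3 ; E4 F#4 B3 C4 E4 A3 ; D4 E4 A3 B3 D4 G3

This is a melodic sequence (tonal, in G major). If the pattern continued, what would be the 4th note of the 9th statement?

E3

The unit is 6 notes. Position-4 pitches of the 5 shown cells: F#4, E4, D4, C4, B3.
Extending down a 2nd: A3 → G3 → F#3 → E3.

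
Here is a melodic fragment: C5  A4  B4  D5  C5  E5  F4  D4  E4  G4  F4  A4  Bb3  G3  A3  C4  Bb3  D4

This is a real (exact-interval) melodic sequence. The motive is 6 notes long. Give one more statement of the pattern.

Eb3 C3 D3 F3 Eb3 G3

The 6-note cells begin on C5, F4, Bb3 — each down a 5th from the last.
Statement 4 starts on Eb3 and keeps the same exact contour: Eb3 C3 D3 F3 Eb3 G3.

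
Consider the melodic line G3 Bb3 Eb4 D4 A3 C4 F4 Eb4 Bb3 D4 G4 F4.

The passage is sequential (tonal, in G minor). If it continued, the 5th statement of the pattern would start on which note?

D4

With a 4-note motive the entries are G3, A3, Bb3, each up a 2nd from the previous.
Extending the heads up a 2nd: C4 → D4.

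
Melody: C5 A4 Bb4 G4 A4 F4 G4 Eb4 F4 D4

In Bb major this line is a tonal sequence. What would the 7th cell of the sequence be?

With a 2-note motive the entries are C5, Bb4, A4, G4, F4, each down a 2nd from the previous.
Carrying on: Eb4 → D4.
From D4 the diatonic shape gives D4 Bb3.

D4 Bb3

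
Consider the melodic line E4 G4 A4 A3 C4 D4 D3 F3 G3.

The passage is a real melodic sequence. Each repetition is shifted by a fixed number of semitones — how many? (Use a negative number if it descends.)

Unit = 3 notes; the statements start on E4, A3, D3, moving down a 5th each time.
E4→A3 is 57 − 64 = -7 semitones.

-7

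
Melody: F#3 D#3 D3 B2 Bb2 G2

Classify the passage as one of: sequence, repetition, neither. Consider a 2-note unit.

Each 2-note cell is the previous one transposed down a 3rd.

sequence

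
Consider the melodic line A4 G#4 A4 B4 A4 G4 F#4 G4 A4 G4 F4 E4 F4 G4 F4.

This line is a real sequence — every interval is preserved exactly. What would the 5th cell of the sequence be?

Unit = 5 notes; the statements start on A4, G4, F4, moving down a 2nd each time.
Extending down a 2nd: Eb4 → Db4.
From Db4 the exact shape gives Db4 C4 Db4 Eb4 Db4.

Db4 C4 Db4 Eb4 Db4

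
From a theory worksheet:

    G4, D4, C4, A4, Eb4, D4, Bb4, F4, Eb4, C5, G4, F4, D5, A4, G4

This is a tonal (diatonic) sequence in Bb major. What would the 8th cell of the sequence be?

G5 D5 C5

With a 3-note motive the entries are G4, A4, Bb4, C5, D5, each up a 2nd from the previous.
Extending up a 2nd: Eb5 → F5 → G5.
Statement 8 starts on G5 and keeps the same diatonic contour: G5 D5 C5.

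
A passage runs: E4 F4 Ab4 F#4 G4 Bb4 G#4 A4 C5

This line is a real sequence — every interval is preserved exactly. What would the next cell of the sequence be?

A#4 B4 D5

Taking 3-note groups, the heads are E4, F#4, G#4: the pattern moves up a 2nd.
So cell 4 is A#4 B4 D5.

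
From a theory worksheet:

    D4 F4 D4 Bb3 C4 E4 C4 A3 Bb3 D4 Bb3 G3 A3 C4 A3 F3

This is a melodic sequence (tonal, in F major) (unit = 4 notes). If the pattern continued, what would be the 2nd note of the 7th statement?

G3

Grouping in 4s, the 2nd note of each cell is F4, E4, D4, C4.
Carrying that down a 2nd forward: Bb3 → A3 → G3.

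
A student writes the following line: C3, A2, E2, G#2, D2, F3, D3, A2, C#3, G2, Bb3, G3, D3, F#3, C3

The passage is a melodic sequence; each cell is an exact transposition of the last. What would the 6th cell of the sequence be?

Taking 5-note groups, the heads are C3, F3, Bb3: the pattern moves up a 4th.
Carrying on: Eb4 → Ab4 → Db5.
So cell 6 is Db5 Bb4 F4 A4 Eb4.

Db5 Bb4 F4 A4 Eb4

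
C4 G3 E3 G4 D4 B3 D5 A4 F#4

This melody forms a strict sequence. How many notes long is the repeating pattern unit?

9 notes total. Splitting into 3 groups of 3:
C4 G3 E3 | G4 D4 B3 | D5 A4 F#4
That's a consistent up a 5th shift per cell, and no other grouping gives one.

3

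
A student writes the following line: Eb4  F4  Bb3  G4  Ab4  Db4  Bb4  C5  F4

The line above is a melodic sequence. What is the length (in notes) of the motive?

Try groups of 3 (3 cells in 9 notes):
Eb4 F4 Bb3 | G4 Ab4 Db4 | Bb4 C5 F4
Every group is a transposition up a 3rd of the one before; no shorter unit works.

3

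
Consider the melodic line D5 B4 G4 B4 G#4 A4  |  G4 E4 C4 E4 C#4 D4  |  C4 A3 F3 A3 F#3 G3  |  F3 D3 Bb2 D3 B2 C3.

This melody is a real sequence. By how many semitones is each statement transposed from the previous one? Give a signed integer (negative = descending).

Taking 6-note groups, the heads are D5, G4, C4, F3: the pattern moves down a 5th.
Counting half-steps from D5 to G4: -7.

-7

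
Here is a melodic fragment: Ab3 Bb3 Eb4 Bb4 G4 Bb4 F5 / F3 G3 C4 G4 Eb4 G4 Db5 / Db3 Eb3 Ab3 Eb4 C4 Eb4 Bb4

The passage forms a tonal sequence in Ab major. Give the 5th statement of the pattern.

The 7-note cells begin on Ab3, F3, Db3 — each down a 3rd from the last.
Carrying on: Bb2 → G2.
Statement 5 starts on G2 and keeps the same diatonic contour: G2 Ab2 Db3 Ab3 F3 Ab3 Eb4.

G2 Ab2 Db3 Ab3 F3 Ab3 Eb4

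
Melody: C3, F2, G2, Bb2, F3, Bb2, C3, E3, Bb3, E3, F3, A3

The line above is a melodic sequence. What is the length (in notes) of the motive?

There are 12 notes; a 4-note unit gives 3 cells:
C3 F2 G2 Bb2 | F3 Bb2 C3 E3 | Bb3 E3 F3 A3
Every group is a transposition up a 4th of the one before; no shorter unit works.

4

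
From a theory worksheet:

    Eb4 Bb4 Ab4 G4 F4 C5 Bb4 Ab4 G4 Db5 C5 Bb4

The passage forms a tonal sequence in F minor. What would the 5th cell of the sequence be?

Bb4 F5 Eb5 Db5

The 4-note cells begin on Eb4, F4, G4 — each up a 2nd from the last.
Continuing the starts: Ab4 → Bb4.
Statement 5 starts on Bb4 and keeps the same diatonic contour: Bb4 F5 Eb5 Db5.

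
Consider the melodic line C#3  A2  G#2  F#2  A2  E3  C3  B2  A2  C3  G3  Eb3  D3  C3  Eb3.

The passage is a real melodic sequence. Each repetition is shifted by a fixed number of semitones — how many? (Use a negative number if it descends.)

3

With a 5-note motive the entries are C#3, E3, G3, each up a 3rd from the previous.
C#3 to E3 spans +3 semitones.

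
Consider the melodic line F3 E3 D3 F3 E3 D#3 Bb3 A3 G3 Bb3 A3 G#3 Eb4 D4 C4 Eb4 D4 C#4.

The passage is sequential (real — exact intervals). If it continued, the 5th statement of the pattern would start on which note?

Db5

Taking 6-note groups, the heads are F3, Bb3, Eb4: the pattern moves up a 4th.
Extending the heads up a 4th: Ab4 → Db5.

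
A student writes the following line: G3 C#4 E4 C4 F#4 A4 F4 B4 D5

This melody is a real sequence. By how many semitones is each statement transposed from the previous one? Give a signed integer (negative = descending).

The 3-note cells begin on G3, C4, F4 — each up a 4th from the last.
G3 to C4 spans +5 semitones.

5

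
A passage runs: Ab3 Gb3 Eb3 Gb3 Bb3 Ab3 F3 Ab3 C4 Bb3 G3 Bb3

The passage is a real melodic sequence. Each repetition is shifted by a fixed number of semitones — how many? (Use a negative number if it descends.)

2

Taking 4-note groups, the heads are Ab3, Bb3, C4: the pattern moves up a 2nd.
Ab3→Bb3 is 58 − 56 = 2 semitones.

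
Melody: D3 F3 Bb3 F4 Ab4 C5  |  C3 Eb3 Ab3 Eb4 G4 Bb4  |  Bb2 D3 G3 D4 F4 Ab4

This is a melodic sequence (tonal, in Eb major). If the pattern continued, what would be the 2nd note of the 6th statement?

Grouping in 6s, the 2nd note of each cell is F3, Eb3, D3.
Carrying that down a 2nd forward: C3 → Bb2 → Ab2.

Ab2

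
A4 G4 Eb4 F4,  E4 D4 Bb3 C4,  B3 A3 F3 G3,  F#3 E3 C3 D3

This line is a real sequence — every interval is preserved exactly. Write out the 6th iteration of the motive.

G#2 F#2 D2 E2

With a 4-note motive the entries are A4, E4, B3, F#3, each down a 4th from the previous.
Carrying on: C#3 → G#2.
So cell 6 is G#2 F#2 D2 E2.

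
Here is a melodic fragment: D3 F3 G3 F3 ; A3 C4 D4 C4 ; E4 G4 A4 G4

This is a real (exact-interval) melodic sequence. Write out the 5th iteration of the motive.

The 4-note cells begin on D3, A3, E4 — each up a 5th from the last.
Extending up a 5th: B4 → F#5.
Statement 5 starts on F#5 and keeps the same exact contour: F#5 A5 B5 A5.

F#5 A5 B5 A5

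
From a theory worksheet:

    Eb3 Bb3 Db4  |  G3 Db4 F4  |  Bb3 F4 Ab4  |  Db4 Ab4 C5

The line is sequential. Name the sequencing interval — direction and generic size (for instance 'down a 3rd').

up a 3rd

With a 3-note motive the entries are Eb3, G3, Bb3, Db4, each up a 3rd from the previous.
Eb3 to G3 is up a 3rd.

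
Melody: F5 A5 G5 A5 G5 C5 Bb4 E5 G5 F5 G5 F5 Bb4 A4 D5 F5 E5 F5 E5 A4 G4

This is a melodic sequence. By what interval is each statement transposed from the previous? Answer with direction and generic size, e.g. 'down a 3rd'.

With a 7-note motive the entries are F5, E5, D5, each down a 2nd from the previous.
F5 to E5 is down a 2nd.

down a 2nd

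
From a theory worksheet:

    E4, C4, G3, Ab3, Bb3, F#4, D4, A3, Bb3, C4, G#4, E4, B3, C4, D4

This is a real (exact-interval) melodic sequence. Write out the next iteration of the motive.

Unit = 5 notes; the statements start on E4, F#4, G#4, moving up a 2nd each time.
Statement 4 starts on A#4 and keeps the same exact contour: A#4 F#4 C#4 D4 E4.

A#4 F#4 C#4 D4 E4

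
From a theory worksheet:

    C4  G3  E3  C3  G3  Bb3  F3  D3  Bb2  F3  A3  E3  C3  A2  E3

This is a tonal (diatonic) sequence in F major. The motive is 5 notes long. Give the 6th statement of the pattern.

E3 Bb2 G2 E2 Bb2

With a 5-note motive the entries are C4, Bb3, A3, each down a 2nd from the previous.
Continuing the starts: G3 → F3 → E3.
Statement 6 starts on E3 and keeps the same diatonic contour: E3 Bb2 G2 E2 Bb2.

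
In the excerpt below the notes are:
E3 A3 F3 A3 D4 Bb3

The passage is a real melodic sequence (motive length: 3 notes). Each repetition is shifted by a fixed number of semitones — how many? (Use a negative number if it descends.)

5

Unit = 3 notes; the statements start on E3, A3, moving up a 4th each time.
E3 to A3 spans +5 semitones.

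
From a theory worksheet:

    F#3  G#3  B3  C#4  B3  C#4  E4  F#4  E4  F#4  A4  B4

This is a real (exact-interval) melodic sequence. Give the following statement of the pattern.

A4 B4 D5 E5

The 4-note cells begin on F#3, B3, E4 — each up a 4th from the last.
Statement 4 starts on A4 and keeps the same exact contour: A4 B4 D5 E5.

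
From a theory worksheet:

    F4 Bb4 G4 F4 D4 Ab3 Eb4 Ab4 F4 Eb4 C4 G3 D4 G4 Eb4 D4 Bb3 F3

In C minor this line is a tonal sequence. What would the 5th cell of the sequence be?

Bb3 Eb4 C4 Bb3 G3 D3

With a 6-note motive the entries are F4, Eb4, D4, each down a 2nd from the previous.
Carrying on: C4 → Bb3.
From Bb3 the diatonic shape gives Bb3 Eb4 C4 Bb3 G3 D3.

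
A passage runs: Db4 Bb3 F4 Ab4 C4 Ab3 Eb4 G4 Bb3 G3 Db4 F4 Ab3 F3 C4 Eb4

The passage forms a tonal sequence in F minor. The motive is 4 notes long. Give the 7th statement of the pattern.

With a 4-note motive the entries are Db4, C4, Bb3, Ab3, each down a 2nd from the previous.
Extending down a 2nd: G3 → F3 → Eb3.
From Eb3 the diatonic shape gives Eb3 C3 G3 Bb3.

Eb3 C3 G3 Bb3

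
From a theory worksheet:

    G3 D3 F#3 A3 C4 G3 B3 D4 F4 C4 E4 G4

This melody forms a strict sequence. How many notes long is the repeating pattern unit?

There are 12 notes; a 4-note unit gives 3 cells:
G3 D3 F#3 A3 | C4 G3 B3 D4 | F4 C4 E4 G4
That's a consistent up a 4th shift per cell, and no other grouping gives one.

4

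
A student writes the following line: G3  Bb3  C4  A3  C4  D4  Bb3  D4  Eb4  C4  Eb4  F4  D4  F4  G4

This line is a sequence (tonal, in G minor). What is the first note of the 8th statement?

G4

Unit = 3 notes; the statements start on G3, A3, Bb3, C4, D4, moving up a 2nd each time.
Extending the heads up a 2nd: Eb4 → F4 → G4.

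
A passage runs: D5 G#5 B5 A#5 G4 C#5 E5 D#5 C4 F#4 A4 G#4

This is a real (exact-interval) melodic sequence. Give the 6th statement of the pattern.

Eb2 A2 C3 B2

Unit = 4 notes; the statements start on D5, G4, C4, moving down a 5th each time.
Extending down a 5th: F3 → Bb2 → Eb2.
From Eb2 the exact shape gives Eb2 A2 C3 B2.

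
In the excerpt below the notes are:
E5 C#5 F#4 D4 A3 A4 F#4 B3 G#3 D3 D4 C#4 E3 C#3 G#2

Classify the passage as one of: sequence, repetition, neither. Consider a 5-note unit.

neither

Note 2 of cell 3 is C#4; if this were a sequence it would be B3. No unit length gives a consistent transposition pattern.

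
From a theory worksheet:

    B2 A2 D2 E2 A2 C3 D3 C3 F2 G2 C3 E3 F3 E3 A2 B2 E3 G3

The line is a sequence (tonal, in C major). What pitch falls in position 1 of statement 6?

The unit is 6 notes. Position-1 pitches of the 3 shown cells: B2, D3, F3.
Carrying that up a 3rd forward: A3 → C4 → E4.

E4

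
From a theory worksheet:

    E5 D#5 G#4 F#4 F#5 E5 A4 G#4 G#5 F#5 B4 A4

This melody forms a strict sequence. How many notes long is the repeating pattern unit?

4

Try groups of 4 (3 cells in 12 notes):
E5 D#5 G#4 F#4 | F#5 E5 A4 G#4 | G#5 F#5 B4 A4
Every group is a transposition up a 2nd of the one before; no shorter unit works.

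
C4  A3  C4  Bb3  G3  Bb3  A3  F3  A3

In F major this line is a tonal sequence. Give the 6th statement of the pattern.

The 3-note cells begin on C4, Bb3, A3 — each down a 2nd from the last.
Carrying on: G3 → F3 → E3.
From E3 the diatonic shape gives E3 C3 E3.

E3 C3 E3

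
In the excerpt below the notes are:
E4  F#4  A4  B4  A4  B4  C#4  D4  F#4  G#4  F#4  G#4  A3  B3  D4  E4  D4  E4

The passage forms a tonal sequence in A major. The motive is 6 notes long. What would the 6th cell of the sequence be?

Unit = 6 notes; the statements start on E4, C#4, A3, moving down a 3rd each time.
Continuing the starts: F#3 → D3 → B2.
Statement 6 starts on B2 and keeps the same diatonic contour: B2 C#3 E3 F#3 E3 F#3.

B2 C#3 E3 F#3 E3 F#3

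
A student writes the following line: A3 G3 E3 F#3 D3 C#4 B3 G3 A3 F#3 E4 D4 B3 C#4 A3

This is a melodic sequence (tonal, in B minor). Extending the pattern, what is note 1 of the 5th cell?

With 5-note cells, note 1 of each statement runs A3, C#4, E4.
Carrying that up a 3rd forward: G4 → B4.

B4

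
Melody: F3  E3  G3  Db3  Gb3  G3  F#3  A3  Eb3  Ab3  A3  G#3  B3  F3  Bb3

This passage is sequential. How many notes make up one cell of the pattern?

Try groups of 5 (3 cells in 15 notes):
F3 E3 G3 Db3 Gb3 | G3 F#3 A3 Eb3 Ab3 | A3 G#3 B3 F3 Bb3
Each cell is the previous one up a 2nd — so the unit is 5 notes.

5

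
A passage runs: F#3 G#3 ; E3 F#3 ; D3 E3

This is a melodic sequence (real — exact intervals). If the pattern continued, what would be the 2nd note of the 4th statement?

With 2-note cells, note 2 of each statement runs G#3, F#3, E3.
From E3, down a 2nd gives D3.

D3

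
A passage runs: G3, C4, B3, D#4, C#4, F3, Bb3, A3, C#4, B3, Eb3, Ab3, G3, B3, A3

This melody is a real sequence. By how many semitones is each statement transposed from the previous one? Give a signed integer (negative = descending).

-2

Taking 5-note groups, the heads are G3, F3, Eb3: the pattern moves down a 2nd.
G3 to F3 spans -2 semitones.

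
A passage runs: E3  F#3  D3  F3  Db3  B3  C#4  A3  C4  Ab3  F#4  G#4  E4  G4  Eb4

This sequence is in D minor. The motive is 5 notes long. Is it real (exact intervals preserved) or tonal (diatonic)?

real

Each cell has the same semitone pattern (2, -4, 3, -4) — intervals are preserved exactly.
And F#3 lies outside D minor, so the sequence is real rather than tonal.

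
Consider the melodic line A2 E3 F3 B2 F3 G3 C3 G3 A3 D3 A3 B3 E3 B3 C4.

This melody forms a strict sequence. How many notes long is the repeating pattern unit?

15 notes total. Splitting into 5 groups of 3:
A2 E3 F3 | B2 F3 G3 | C3 G3 A3 | D3 A3 B3 | E3 B3 C4
That's a consistent up a 2nd shift per cell, and no other grouping gives one.

3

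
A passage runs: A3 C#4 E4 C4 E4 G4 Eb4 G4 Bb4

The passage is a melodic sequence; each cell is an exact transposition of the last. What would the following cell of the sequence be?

Taking 3-note groups, the heads are A3, C4, Eb4: the pattern moves up a 3rd.
From Gb4 the exact shape gives Gb4 Bb4 Db5.

Gb4 Bb4 Db5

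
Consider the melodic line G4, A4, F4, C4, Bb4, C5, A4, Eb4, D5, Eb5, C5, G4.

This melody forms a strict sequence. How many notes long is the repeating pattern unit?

4

Try groups of 4 (3 cells in 12 notes):
G4 A4 F4 C4 | Bb4 C5 A4 Eb4 | D5 Eb5 C5 G4
Each cell is the previous one up a 3rd — so the unit is 4 notes.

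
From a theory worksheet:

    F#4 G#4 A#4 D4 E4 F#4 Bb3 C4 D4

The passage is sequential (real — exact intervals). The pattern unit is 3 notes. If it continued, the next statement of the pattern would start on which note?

Gb3

Taking 3-note groups, the heads are F#4, D4, Bb3: the pattern moves down a 3rd.
One more step down a 3rd gives Gb3.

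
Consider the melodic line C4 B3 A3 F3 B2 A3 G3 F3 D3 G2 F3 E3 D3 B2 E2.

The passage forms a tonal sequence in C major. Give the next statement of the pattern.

D3 C3 B2 G2 C2

Taking 5-note groups, the heads are C4, A3, F3: the pattern moves down a 3rd.
Statement 4 starts on D3 and keeps the same diatonic contour: D3 C3 B2 G2 C2.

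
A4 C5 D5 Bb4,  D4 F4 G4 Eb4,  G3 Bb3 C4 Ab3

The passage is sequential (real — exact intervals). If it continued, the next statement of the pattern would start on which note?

Taking 4-note groups, the heads are A4, D4, G3: the pattern moves down a 5th.
The next head, down a 5th from G3, is C3.

C3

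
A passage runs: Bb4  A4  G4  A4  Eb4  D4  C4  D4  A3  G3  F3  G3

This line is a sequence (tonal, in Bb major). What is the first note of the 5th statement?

The 4-note cells begin on Bb4, Eb4, A3 — each down a 5th from the last.
Continuing: D3 → G2. Statement 5 starts on G2.

G2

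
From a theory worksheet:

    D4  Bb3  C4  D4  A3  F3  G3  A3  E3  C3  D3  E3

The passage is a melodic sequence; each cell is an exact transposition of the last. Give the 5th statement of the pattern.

F#2 D2 E2 F#2

With a 4-note motive the entries are D4, A3, E3, each down a 4th from the previous.
Extending down a 4th: B2 → F#2.
From F#2 the exact shape gives F#2 D2 E2 F#2.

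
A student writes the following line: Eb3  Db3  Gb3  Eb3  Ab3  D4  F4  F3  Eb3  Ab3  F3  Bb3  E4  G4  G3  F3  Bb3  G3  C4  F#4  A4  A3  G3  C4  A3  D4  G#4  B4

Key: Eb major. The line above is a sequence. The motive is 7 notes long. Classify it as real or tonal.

real

Each cell has the same semitone pattern (-2, 5, -3, 5, 6, 3) — intervals are preserved exactly.
And Db3 lies outside Eb major, so the sequence is real rather than tonal.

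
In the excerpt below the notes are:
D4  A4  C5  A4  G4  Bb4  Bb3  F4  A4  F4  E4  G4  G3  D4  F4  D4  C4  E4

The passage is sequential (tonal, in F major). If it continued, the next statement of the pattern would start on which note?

Unit = 6 notes; the statements start on D4, Bb3, G3, moving down a 3rd each time.
The next head, down a 3rd from G3, is E3.

E3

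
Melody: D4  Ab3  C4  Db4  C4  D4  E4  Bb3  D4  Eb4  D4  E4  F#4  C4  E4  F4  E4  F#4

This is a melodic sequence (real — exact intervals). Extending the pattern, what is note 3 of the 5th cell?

With 6-note cells, note 3 of each statement runs C4, D4, E4.
Each moves up a 2nd. Continuing: F#4 → G#4.

G#4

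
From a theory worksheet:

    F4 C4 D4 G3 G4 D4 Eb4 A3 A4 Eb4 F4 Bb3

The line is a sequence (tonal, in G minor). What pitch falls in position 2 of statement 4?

Grouping in 4s, the 2nd note of each cell is C4, D4, Eb4.
One more up a 2nd gives F4.

F4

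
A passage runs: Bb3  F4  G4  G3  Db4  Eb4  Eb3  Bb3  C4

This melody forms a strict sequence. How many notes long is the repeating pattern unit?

9 notes total. Splitting into 3 groups of 3:
Bb3 F4 G4 | G3 Db4 Eb4 | Eb3 Bb3 C4
That's a consistent down a 3rd shift per cell, and no other grouping gives one.

3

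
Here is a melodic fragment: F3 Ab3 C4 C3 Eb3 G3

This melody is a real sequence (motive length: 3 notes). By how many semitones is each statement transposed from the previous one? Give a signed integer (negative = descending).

-5

Unit = 3 notes; the statements start on F3, C3, moving down a 4th each time.
Counting half-steps from F3 to C3: -5.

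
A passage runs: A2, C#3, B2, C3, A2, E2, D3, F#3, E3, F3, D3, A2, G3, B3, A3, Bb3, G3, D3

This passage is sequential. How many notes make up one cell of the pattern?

6

There are 18 notes; a 6-note unit gives 3 cells:
A2 C#3 B2 C3 A2 E2 | D3 F#3 E3 F3 D3 A2 | G3 B3 A3 Bb3 G3 D3
Each cell is the previous one up a 4th — so the unit is 6 notes.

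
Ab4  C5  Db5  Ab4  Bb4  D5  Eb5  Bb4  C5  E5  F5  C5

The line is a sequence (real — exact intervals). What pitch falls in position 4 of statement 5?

E5

With 4-note cells, note 4 of each statement runs Ab4, Bb4, C5.
Carrying that up a 2nd forward: D5 → E5.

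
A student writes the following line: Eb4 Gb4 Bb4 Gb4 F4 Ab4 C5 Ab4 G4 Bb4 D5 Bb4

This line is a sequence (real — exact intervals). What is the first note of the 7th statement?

With a 4-note motive the entries are Eb4, F4, G4, each up a 2nd from the previous.
Extending the heads up a 2nd: A4 → B4 → C#5 → D#5.

D#5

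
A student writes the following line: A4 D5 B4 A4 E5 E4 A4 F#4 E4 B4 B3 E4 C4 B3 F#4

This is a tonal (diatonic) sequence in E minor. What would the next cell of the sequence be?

The 5-note cells begin on A4, E4, B3 — each down a 4th from the last.
So cell 4 is F#3 B3 G3 F#3 C4.

F#3 B3 G3 F#3 C4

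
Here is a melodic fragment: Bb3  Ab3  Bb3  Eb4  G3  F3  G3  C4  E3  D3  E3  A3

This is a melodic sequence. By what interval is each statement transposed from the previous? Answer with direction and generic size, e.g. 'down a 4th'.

With a 4-note motive the entries are Bb3, G3, E3, each down a 3rd from the previous.
Bb3 to G3 is down a 3rd.

down a 3rd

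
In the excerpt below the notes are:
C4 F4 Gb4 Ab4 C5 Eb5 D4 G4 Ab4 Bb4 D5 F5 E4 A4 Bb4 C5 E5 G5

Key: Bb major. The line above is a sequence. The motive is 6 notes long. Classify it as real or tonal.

real

Each cell has the same semitone pattern (5, 1, 2, 4, 3) — intervals are preserved exactly.
And Gb4 lies outside Bb major, so the sequence is real rather than tonal.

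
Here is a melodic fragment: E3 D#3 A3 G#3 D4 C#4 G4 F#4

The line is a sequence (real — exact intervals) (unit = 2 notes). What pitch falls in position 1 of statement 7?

With 2-note cells, note 1 of each statement runs E3, A3, D4, G4.
Carrying that up a 4th forward: C5 → F5 → Bb5.

Bb5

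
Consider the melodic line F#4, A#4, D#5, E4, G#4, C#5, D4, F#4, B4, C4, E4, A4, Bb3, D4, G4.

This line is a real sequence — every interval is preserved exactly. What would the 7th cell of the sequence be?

Taking 3-note groups, the heads are F#4, E4, D4, C4, Bb3: the pattern moves down a 2nd.
Carrying on: Ab3 → Gb3.
From Gb3 the exact shape gives Gb3 Bb3 Eb4.

Gb3 Bb3 Eb4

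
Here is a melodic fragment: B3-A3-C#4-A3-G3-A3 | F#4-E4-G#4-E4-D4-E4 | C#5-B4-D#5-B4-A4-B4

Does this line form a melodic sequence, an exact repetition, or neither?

Each 6-note cell is the previous one transposed up a 5th.

sequence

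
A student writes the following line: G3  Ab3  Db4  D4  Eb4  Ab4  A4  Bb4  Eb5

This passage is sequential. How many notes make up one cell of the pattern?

3

Try groups of 3 (3 cells in 9 notes):
G3 Ab3 Db4 | D4 Eb4 Ab4 | A4 Bb4 Eb5
Each cell is the previous one up a 5th — so the unit is 3 notes.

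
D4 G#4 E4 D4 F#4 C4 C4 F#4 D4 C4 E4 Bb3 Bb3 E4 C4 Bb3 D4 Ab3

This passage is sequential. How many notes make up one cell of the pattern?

18 notes total. Splitting into 3 groups of 6:
D4 G#4 E4 D4 F#4 C4 | C4 F#4 D4 C4 E4 Bb3 | Bb3 E4 C4 Bb3 D4 Ab3
Each cell is the previous one down a 2nd — so the unit is 6 notes.

6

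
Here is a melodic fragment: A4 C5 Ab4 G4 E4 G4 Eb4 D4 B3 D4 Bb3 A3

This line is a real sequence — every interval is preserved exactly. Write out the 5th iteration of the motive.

The 4-note cells begin on A4, E4, B3 — each down a 4th from the last.
Extending down a 4th: F#3 → C#3.
From C#3 the exact shape gives C#3 E3 C3 B2.

C#3 E3 C3 B2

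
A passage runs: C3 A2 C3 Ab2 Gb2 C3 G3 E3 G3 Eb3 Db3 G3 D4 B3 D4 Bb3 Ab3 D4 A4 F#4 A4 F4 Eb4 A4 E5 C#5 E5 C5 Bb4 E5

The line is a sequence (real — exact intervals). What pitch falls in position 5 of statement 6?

With 6-note cells, note 5 of each statement runs Gb2, Db3, Ab3, Eb4, Bb4.
From Bb4, up a 5th gives F5.

F5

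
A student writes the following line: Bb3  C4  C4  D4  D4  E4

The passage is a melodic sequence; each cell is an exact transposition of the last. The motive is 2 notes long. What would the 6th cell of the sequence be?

G#4 A#4

The 2-note cells begin on Bb3, C4, D4 — each up a 2nd from the last.
Carrying on: E4 → F#4 → G#4.
So cell 6 is G#4 A#4.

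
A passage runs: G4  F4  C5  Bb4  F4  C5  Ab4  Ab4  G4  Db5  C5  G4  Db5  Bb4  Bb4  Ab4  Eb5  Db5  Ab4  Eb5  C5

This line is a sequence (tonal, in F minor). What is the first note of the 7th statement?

Taking 7-note groups, the heads are G4, Ab4, Bb4: the pattern moves up a 2nd.
Continuing: C5 → Db5 → Eb5 → F5. Statement 7 starts on F5.

F5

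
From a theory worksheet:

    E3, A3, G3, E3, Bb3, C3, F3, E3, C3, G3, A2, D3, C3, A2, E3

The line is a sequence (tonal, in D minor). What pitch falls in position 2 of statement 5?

With 5-note cells, note 2 of each statement runs A3, F3, D3.
Extending down a 3rd: Bb2 → G2.

G2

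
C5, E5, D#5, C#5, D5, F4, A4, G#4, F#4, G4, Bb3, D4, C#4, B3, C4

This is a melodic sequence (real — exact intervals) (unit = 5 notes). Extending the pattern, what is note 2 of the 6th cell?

The unit is 5 notes. Position-2 pitches of the 3 shown cells: E5, A4, D4.
Extending down a 5th: G3 → C3 → F2.

F2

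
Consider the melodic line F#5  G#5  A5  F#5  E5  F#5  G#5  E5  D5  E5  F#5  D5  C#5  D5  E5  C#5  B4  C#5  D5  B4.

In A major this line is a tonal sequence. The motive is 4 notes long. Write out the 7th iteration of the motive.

G#4 A4 B4 G#4

The 4-note cells begin on F#5, E5, D5, C#5, B4 — each down a 2nd from the last.
Carrying on: A4 → G#4.
Statement 7 starts on G#4 and keeps the same diatonic contour: G#4 A4 B4 G#4.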